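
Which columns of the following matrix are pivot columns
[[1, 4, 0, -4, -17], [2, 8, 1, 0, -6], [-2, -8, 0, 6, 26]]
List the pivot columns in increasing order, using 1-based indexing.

1, 3, 4

R2 ← R2 − 2·R1
  [  1   4  0  -4  -17 ]
  [  0   0  1   8   28 ]
  [ -2  -8  0   6   26 ]
R3 ← R3 + 2·R1
  [ 1  4  0  -4  -17 ]
  [ 0  0  1   8   28 ]
  [ 0  0  0  -2   -8 ]
R3 ← -1/2·R3
  [ 1  4  0  -4  -17 ]
  [ 0  0  1   8   28 ]
  [ 0  0  0   1    4 ]
R2 ← R2 − 8·R3
  [ 1  4  0  -4  -17 ]
  [ 0  0  1   0   -4 ]
  [ 0  0  0   1    4 ]
R1 ← R1 + 4·R3
  [ 1  4  0  0  -1 ]
  [ 0  0  1  0  -4 ]
  [ 0  0  0  1   4 ]
Pivot columns are the columns containing a leading 1.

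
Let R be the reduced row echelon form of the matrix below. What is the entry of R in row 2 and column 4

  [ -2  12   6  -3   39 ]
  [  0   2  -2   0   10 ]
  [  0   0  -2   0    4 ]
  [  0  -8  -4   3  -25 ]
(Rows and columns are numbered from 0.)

-2

R1 → -1/2·R1
  [ 1  -6  -3  3/2  -39/2 ]
  [ 0   2  -2    0     10 ]
  [ 0   0  -2    0      4 ]
  [ 0  -8  -4    3    -25 ]
R2 → 1/2·R2
  [ 1  -6  -3  3/2  -39/2 ]
  [ 0   1  -1    0      5 ]
  [ 0   0  -2    0      4 ]
  [ 0  -8  -4    3    -25 ]
R4 → R4 + 8·R2
  [ 1  -6   -3  3/2  -39/2 ]
  [ 0   1   -1    0      5 ]
  [ 0   0   -2    0      4 ]
  [ 0   0  -12    3     15 ]
R3 → -1/2·R3
  [ 1  -6   -3  3/2  -39/2 ]
  [ 0   1   -1    0      5 ]
  [ 0   0    1    0     -2 ]
  [ 0   0  -12    3     15 ]
R4 → R4 + 12·R3
  [ 1  -6  -3  3/2  -39/2 ]
  [ 0   1  -1    0      5 ]
  [ 0   0   1    0     -2 ]
  [ 0   0   0    3     -9 ]
R4 → 1/3·R4
  [ 1  -6  -3  3/2  -39/2 ]
  [ 0   1  -1    0      5 ]
  [ 0   0   1    0     -2 ]
  [ 0   0   0    1     -3 ]
R1 → R1 − 3/2·R4
  [ 1  -6  -3  0  -15 ]
  [ 0   1  -1  0    5 ]
  [ 0   0   1  0   -2 ]
  [ 0   0   0  1   -3 ]
R2 → R2 + R3
  [ 1  -6  -3  0  -15 ]
  [ 0   1   0  0    3 ]
  [ 0   0   1  0   -2 ]
  [ 0   0   0  1   -3 ]
R1 → R1 + 3·R3
  [ 1  -6  0  0  -21 ]
  [ 0   1  0  0    3 ]
  [ 0   0  1  0   -2 ]
  [ 0   0  0  1   -3 ]
R1 → R1 + 6·R2
  [ 1  0  0  0  -3 ]
  [ 0  1  0  0   3 ]
  [ 0  0  1  0  -2 ]
  [ 0  0  0  1  -3 ]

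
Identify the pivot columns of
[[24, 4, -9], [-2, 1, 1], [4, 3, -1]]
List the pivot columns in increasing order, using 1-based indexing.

R1 -> 1/24·R1
R2 -> R2 + 2·R1
R3 -> R3 − 4·R1
R2 -> 3/4·R2
R3 -> R3 − 7/3·R2
R3 -> 16·R3
R2 -> R2 − 3/16·R3
R1 -> R1 + 3/8·R3
R1 -> R1 − 1/6·R2
Pivot columns are the columns containing a leading 1.

1, 2, 3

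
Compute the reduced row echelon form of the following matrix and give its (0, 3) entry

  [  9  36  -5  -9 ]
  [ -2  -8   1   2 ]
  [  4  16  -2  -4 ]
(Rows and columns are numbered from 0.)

-1

Multiply r1 by 1/9.
  [  1   4  -5/9  -1 ]
  [ -2  -8     1   2 ]
  [  4  16    -2  -4 ]
Add 2 times r1 to r2.
  [ 1   4  -5/9  -1 ]
  [ 0   0  -1/9   0 ]
  [ 4  16    -2  -4 ]
Subtract 4 times r1 from r3.
  [ 1  4  -5/9  -1 ]
  [ 0  0  -1/9   0 ]
  [ 0  0   2/9   0 ]
Multiply r2 by -9.
  [ 1  4  -5/9  -1 ]
  [ 0  0     1   0 ]
  [ 0  0   2/9   0 ]
Subtract 2/9 times r2 from r3.
  [ 1  4  -5/9  -1 ]
  [ 0  0     1   0 ]
  [ 0  0     0   0 ]
Add 5/9 times r2 to r1.
  [ 1  4  0  -1 ]
  [ 0  0  1   0 ]
  [ 0  0  0   0 ]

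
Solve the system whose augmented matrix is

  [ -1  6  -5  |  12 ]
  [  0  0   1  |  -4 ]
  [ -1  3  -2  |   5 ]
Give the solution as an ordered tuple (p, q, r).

Multiply ρ1 by -1.
  [  1  -6   5  |  -12 ]
  [  0   0   1  |   -4 ]
  [ -1   3  -2  |    5 ]
Add ρ1 to ρ3.
  [ 1  -6  5  |  -12 ]
  [ 0   0  1  |   -4 ]
  [ 0  -3  3  |   -7 ]
Swap ρ2 and ρ3.
  [ 1  -6  5  |  -12 ]
  [ 0  -3  3  |   -7 ]
  [ 0   0  1  |   -4 ]
Multiply ρ2 by -1/3.
  [ 1  -6   5  |  -12 ]
  [ 0   1  -1  |  7/3 ]
  [ 0   0   1  |   -4 ]
Add ρ3 to ρ2.
  [ 1  -6  5  |   -12 ]
  [ 0   1  0  |  -5/3 ]
  [ 0   0  1  |    -4 ]
Subtract 5 times ρ3 from ρ1.
  [ 1  -6  0  |     8 ]
  [ 0   1  0  |  -5/3 ]
  [ 0   0  1  |    -4 ]
Add 6 times ρ2 to ρ1.
  [ 1  0  0  |    -2 ]
  [ 0  1  0  |  -5/3 ]
  [ 0  0  1  |    -4 ]
Reading off the last column: p = -2, q = -5/3, r = -4.

(-2, -5/3, -4)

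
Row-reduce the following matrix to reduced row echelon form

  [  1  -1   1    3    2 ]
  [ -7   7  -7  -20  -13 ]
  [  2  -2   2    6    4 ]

ρ2 ← ρ2 + 7·ρ1
  [ 1  -1  1  3  2 ]
  [ 0   0  0  1  1 ]
  [ 2  -2  2  6  4 ]
ρ3 ← ρ3 − 2·ρ1
  [ 1  -1  1  3  2 ]
  [ 0   0  0  1  1 ]
  [ 0   0  0  0  0 ]
ρ1 ← ρ1 − 3·ρ2
  [ 1  -1  1  0  -1 ]
  [ 0   0  0  1   1 ]
  [ 0   0  0  0   0 ]

[[1, -1, 1, 0, -1], [0, 0, 0, 1, 1], [0, 0, 0, 0, 0]]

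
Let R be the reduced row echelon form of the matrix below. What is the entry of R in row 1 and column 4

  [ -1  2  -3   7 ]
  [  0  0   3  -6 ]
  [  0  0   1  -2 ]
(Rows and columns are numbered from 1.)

Multiply R1 by -1.
  [ 1  -2  3  -7 ]
  [ 0   0  3  -6 ]
  [ 0   0  1  -2 ]
Multiply R2 by 1/3.
  [ 1  -2  3  -7 ]
  [ 0   0  1  -2 ]
  [ 0   0  1  -2 ]
Subtract R2 from R3.
  [ 1  -2  3  -7 ]
  [ 0   0  1  -2 ]
  [ 0   0  0   0 ]
Subtract 3 times R2 from R1.
  [ 1  -2  0  -1 ]
  [ 0   0  1  -2 ]
  [ 0   0  0   0 ]

-1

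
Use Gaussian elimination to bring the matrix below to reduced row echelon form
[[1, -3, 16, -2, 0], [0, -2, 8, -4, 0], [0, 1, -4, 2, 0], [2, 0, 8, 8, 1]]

[[1, 0, 4, 4, 0], [0, 1, -4, 2, 0], [0, 0, 0, 0, 1], [0, 0, 0, 0, 0]]

R4 -> R4 − 2·R1
  [ 1  -3   16  -2  0 ]
  [ 0  -2    8  -4  0 ]
  [ 0   1   -4   2  0 ]
  [ 0   6  -24  12  1 ]
R2 -> -1/2·R2
  [ 1  -3   16  -2  0 ]
  [ 0   1   -4   2  0 ]
  [ 0   1   -4   2  0 ]
  [ 0   6  -24  12  1 ]
R3 -> R3 − R2
  [ 1  -3   16  -2  0 ]
  [ 0   1   -4   2  0 ]
  [ 0   0    0   0  0 ]
  [ 0   6  -24  12  1 ]
R4 -> R4 − 6·R2
  [ 1  -3  16  -2  0 ]
  [ 0   1  -4   2  0 ]
  [ 0   0   0   0  0 ]
  [ 0   0   0   0  1 ]
R3 <-> R4
  [ 1  -3  16  -2  0 ]
  [ 0   1  -4   2  0 ]
  [ 0   0   0   0  1 ]
  [ 0   0   0   0  0 ]
R1 -> R1 + 3·R2
  [ 1  0   4  4  0 ]
  [ 0  1  -4  2  0 ]
  [ 0  0   0  0  1 ]
  [ 0  0   0  0  0 ]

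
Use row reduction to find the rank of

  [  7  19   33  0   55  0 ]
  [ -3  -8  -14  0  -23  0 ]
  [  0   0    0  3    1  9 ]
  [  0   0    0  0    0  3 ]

rank = 4

R1 := 1/7·R1
  [  1  19/7  33/7  0  55/7  0 ]
  [ -3    -8   -14  0   -23  0 ]
  [  0     0     0  3     1  9 ]
  [  0     0     0  0     0  3 ]
R2 := R2 + 3·R1
  [ 1  19/7  33/7  0  55/7  0 ]
  [ 0   1/7   1/7  0   4/7  0 ]
  [ 0     0     0  3     1  9 ]
  [ 0     0     0  0     0  3 ]
R2 := 7·R2
  [ 1  19/7  33/7  0  55/7  0 ]
  [ 0     1     1  0     4  0 ]
  [ 0     0     0  3     1  9 ]
  [ 0     0     0  0     0  3 ]
R3 := 1/3·R3
  [ 1  19/7  33/7  0  55/7  0 ]
  [ 0     1     1  0     4  0 ]
  [ 0     0     0  1   1/3  3 ]
  [ 0     0     0  0     0  3 ]
R4 := 1/3·R4
  [ 1  19/7  33/7  0  55/7  0 ]
  [ 0     1     1  0     4  0 ]
  [ 0     0     0  1   1/3  3 ]
  [ 0     0     0  0     0  1 ]
R3 := R3 − 3·R4
  [ 1  19/7  33/7  0  55/7  0 ]
  [ 0     1     1  0     4  0 ]
  [ 0     0     0  1   1/3  0 ]
  [ 0     0     0  0     0  1 ]
R1 := R1 − 19/7·R2
  [ 1  0  2  0   -3  0 ]
  [ 0  1  1  0    4  0 ]
  [ 0  0  0  1  1/3  0 ]
  [ 0  0  0  0    0  1 ]
The reduced form has 4 nonzero rows.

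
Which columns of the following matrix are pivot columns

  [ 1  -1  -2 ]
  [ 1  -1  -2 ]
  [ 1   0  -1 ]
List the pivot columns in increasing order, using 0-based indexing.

0, 1

R2 ← R2 − R1
  [ 1  -1  -2 ]
  [ 0   0   0 ]
  [ 1   0  -1 ]
R3 ← R3 − R1
  [ 1  -1  -2 ]
  [ 0   0   0 ]
  [ 0   1   1 ]
R2 <=> R3
  [ 1  -1  -2 ]
  [ 0   1   1 ]
  [ 0   0   0 ]
R1 ← R1 + R2
  [ 1  0  -1 ]
  [ 0  1   1 ]
  [ 0  0   0 ]
Pivot columns are the columns containing a leading 1.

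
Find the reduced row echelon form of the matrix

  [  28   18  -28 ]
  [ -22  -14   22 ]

[[1, 0, -1], [0, 1, 0]]

Multiply R1 by 1/28.
Add 22 times R1 to R2.
Multiply R2 by 7.
Subtract 9/14 times R2 from R1.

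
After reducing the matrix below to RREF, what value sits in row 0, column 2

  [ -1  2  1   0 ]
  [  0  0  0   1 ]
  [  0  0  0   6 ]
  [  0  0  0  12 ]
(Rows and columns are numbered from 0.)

R1 -> -1·R1
R3 -> R3 − 6·R2
R4 -> R4 − 12·R2

-1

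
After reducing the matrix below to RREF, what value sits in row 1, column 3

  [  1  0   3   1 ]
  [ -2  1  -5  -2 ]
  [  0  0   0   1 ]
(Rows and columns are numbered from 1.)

3

R2 → R2 + 2·R1
  [ 1  0  3  1 ]
  [ 0  1  1  0 ]
  [ 0  0  0  1 ]
R1 → R1 − R3
  [ 1  0  3  0 ]
  [ 0  1  1  0 ]
  [ 0  0  0  1 ]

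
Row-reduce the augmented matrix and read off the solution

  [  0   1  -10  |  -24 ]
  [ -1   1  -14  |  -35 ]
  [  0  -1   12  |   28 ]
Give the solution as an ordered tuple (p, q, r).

R1 ↔ R2
  [ -1   1  -14  |  -35 ]
  [  0   1  -10  |  -24 ]
  [  0  -1   12  |   28 ]
R1 -> -1·R1
  [ 1  -1   14  |   35 ]
  [ 0   1  -10  |  -24 ]
  [ 0  -1   12  |   28 ]
R3 -> R3 + R2
  [ 1  -1   14  |   35 ]
  [ 0   1  -10  |  -24 ]
  [ 0   0    2  |    4 ]
R3 -> 1/2·R3
  [ 1  -1   14  |   35 ]
  [ 0   1  -10  |  -24 ]
  [ 0   0    1  |    2 ]
R2 -> R2 + 10·R3
  [ 1  -1  14  |  35 ]
  [ 0   1   0  |  -4 ]
  [ 0   0   1  |   2 ]
R1 -> R1 − 14·R3
  [ 1  -1  0  |   7 ]
  [ 0   1  0  |  -4 ]
  [ 0   0  1  |   2 ]
R1 -> R1 + R2
  [ 1  0  0  |   3 ]
  [ 0  1  0  |  -4 ]
  [ 0  0  1  |   2 ]
Reading off the last column: p = 3, q = -4, r = 2.

(3, -4, 2)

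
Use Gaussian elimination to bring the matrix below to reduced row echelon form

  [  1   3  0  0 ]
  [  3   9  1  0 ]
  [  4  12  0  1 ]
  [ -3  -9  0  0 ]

[[1, 3, 0, 0], [0, 0, 1, 0], [0, 0, 0, 1], [0, 0, 0, 0]]

r2 → r2 − 3·r1
  [  1   3  0  0 ]
  [  0   0  1  0 ]
  [  4  12  0  1 ]
  [ -3  -9  0  0 ]
r3 → r3 − 4·r1
  [  1   3  0  0 ]
  [  0   0  1  0 ]
  [  0   0  0  1 ]
  [ -3  -9  0  0 ]
r4 → r4 + 3·r1
  [ 1  3  0  0 ]
  [ 0  0  1  0 ]
  [ 0  0  0  1 ]
  [ 0  0  0  0 ]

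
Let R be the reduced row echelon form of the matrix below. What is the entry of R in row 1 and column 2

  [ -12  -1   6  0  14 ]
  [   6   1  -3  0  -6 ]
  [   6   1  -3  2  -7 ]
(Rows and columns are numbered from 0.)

0

r1 → -1/12·r1
  [ 1  1/12  -1/2  0  -7/6 ]
  [ 6     1    -3  0    -6 ]
  [ 6     1    -3  2    -7 ]
r2 → r2 − 6·r1
  [ 1  1/12  -1/2  0  -7/6 ]
  [ 0   1/2     0  0     1 ]
  [ 6     1    -3  2    -7 ]
r3 → r3 − 6·r1
  [ 1  1/12  -1/2  0  -7/6 ]
  [ 0   1/2     0  0     1 ]
  [ 0   1/2     0  2     0 ]
r2 → 2·r2
  [ 1  1/12  -1/2  0  -7/6 ]
  [ 0     1     0  0     2 ]
  [ 0   1/2     0  2     0 ]
r3 → r3 − 1/2·r2
  [ 1  1/12  -1/2  0  -7/6 ]
  [ 0     1     0  0     2 ]
  [ 0     0     0  2    -1 ]
r3 → 1/2·r3
  [ 1  1/12  -1/2  0  -7/6 ]
  [ 0     1     0  0     2 ]
  [ 0     0     0  1  -1/2 ]
r1 → r1 − 1/12·r2
  [ 1  0  -1/2  0  -4/3 ]
  [ 0  1     0  0     2 ]
  [ 0  0     0  1  -1/2 ]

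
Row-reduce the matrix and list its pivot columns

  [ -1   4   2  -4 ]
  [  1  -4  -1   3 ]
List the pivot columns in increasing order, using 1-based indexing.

Multiply R1 by -1.
  [ 1  -4  -2  4 ]
  [ 1  -4  -1  3 ]
Subtract R1 from R2.
  [ 1  -4  -2   4 ]
  [ 0   0   1  -1 ]
Add 2 times R2 to R1.
  [ 1  -4  0   2 ]
  [ 0   0  1  -1 ]
Pivot columns are the columns containing a leading 1.

1, 3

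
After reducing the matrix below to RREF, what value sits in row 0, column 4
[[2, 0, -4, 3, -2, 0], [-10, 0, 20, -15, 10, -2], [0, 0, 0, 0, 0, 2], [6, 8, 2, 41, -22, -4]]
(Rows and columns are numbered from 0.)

-1

Multiply r1 by 1/2.
  [   1  0  -2  3/2   -1   0 ]
  [ -10  0  20  -15   10  -2 ]
  [   0  0   0    0    0   2 ]
  [   6  8   2   41  -22  -4 ]
Add 10 times r1 to r2.
  [ 1  0  -2  3/2   -1   0 ]
  [ 0  0   0    0    0  -2 ]
  [ 0  0   0    0    0   2 ]
  [ 6  8   2   41  -22  -4 ]
Subtract 6 times r1 from r4.
  [ 1  0  -2  3/2   -1   0 ]
  [ 0  0   0    0    0  -2 ]
  [ 0  0   0    0    0   2 ]
  [ 0  8  14   32  -16  -4 ]
Swap r2 and r4.
  [ 1  0  -2  3/2   -1   0 ]
  [ 0  8  14   32  -16  -4 ]
  [ 0  0   0    0    0   2 ]
  [ 0  0   0    0    0  -2 ]
Multiply r2 by 1/8.
  [ 1  0   -2  3/2  -1     0 ]
  [ 0  1  7/4    4  -2  -1/2 ]
  [ 0  0    0    0   0     2 ]
  [ 0  0    0    0   0    -2 ]
Multiply r3 by 1/2.
  [ 1  0   -2  3/2  -1     0 ]
  [ 0  1  7/4    4  -2  -1/2 ]
  [ 0  0    0    0   0     1 ]
  [ 0  0    0    0   0    -2 ]
Add 2 times r3 to r4.
  [ 1  0   -2  3/2  -1     0 ]
  [ 0  1  7/4    4  -2  -1/2 ]
  [ 0  0    0    0   0     1 ]
  [ 0  0    0    0   0     0 ]
Add 1/2 times r3 to r2.
  [ 1  0   -2  3/2  -1  0 ]
  [ 0  1  7/4    4  -2  0 ]
  [ 0  0    0    0   0  1 ]
  [ 0  0    0    0   0  0 ]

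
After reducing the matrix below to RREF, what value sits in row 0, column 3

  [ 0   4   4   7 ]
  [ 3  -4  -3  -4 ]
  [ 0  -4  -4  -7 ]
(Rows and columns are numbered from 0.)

1

r1 <=> r2
  [ 3  -4  -3  -4 ]
  [ 0   4   4   7 ]
  [ 0  -4  -4  -7 ]
r1 -> 1/3·r1
  [ 1  -4/3  -1  -4/3 ]
  [ 0     4   4     7 ]
  [ 0    -4  -4    -7 ]
r2 -> 1/4·r2
  [ 1  -4/3  -1  -4/3 ]
  [ 0     1   1   7/4 ]
  [ 0    -4  -4    -7 ]
r3 -> r3 + 4·r2
  [ 1  -4/3  -1  -4/3 ]
  [ 0     1   1   7/4 ]
  [ 0     0   0     0 ]
r1 -> r1 + 4/3·r2
  [ 1  0  1/3    1 ]
  [ 0  1    1  7/4 ]
  [ 0  0    0    0 ]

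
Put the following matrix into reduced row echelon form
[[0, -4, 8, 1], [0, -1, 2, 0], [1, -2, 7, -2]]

[[1, 0, 3, 0], [0, 1, -2, 0], [0, 0, 0, 1]]

R1 <-> R3
  [ 1  -2  7  -2 ]
  [ 0  -1  2   0 ]
  [ 0  -4  8   1 ]
R2 → -1·R2
  [ 1  -2   7  -2 ]
  [ 0   1  -2   0 ]
  [ 0  -4   8   1 ]
R3 → R3 + 4·R2
  [ 1  -2   7  -2 ]
  [ 0   1  -2   0 ]
  [ 0   0   0   1 ]
R1 → R1 + 2·R3
  [ 1  -2   7  0 ]
  [ 0   1  -2  0 ]
  [ 0   0   0  1 ]
R1 → R1 + 2·R2
  [ 1  0   3  0 ]
  [ 0  1  -2  0 ]
  [ 0  0   0  1 ]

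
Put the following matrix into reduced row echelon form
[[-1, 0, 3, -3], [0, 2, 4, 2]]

ρ1 ← -1·ρ1
ρ2 ← 1/2·ρ2

[[1, 0, -3, 3], [0, 1, 2, 1]]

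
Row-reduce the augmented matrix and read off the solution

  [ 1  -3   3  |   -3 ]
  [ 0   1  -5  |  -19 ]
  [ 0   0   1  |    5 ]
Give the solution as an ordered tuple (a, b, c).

(0, 6, 5)

Add 5 times R3 to R2.
  [ 1  -3  3  |  -3 ]
  [ 0   1  0  |   6 ]
  [ 0   0  1  |   5 ]
Subtract 3 times R3 from R1.
  [ 1  -3  0  |  -18 ]
  [ 0   1  0  |    6 ]
  [ 0   0  1  |    5 ]
Add 3 times R2 to R1.
  [ 1  0  0  |  0 ]
  [ 0  1  0  |  6 ]
  [ 0  0  1  |  5 ]
Reading off the last column: a = 0, b = 6, c = 5.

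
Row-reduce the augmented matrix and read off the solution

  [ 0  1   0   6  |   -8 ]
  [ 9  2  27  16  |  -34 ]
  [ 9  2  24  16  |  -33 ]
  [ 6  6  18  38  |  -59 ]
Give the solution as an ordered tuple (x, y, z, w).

R1 <-> R2
  [ 9  2  27  16  |  -34 ]
  [ 0  1   0   6  |   -8 ]
  [ 9  2  24  16  |  -33 ]
  [ 6  6  18  38  |  -59 ]
R1 := 1/9·R1
  [ 1  2/9   3  16/9  |  -34/9 ]
  [ 0    1   0     6  |     -8 ]
  [ 9    2  24    16  |    -33 ]
  [ 6    6  18    38  |    -59 ]
R3 := R3 − 9·R1
  [ 1  2/9   3  16/9  |  -34/9 ]
  [ 0    1   0     6  |     -8 ]
  [ 0    0  -3     0  |      1 ]
  [ 6    6  18    38  |    -59 ]
R4 := R4 − 6·R1
  [ 1   2/9   3  16/9  |   -34/9 ]
  [ 0     1   0     6  |      -8 ]
  [ 0     0  -3     0  |       1 ]
  [ 0  14/3   0  82/3  |  -109/3 ]
R4 := R4 − 14/3·R2
  [ 1  2/9   3  16/9  |  -34/9 ]
  [ 0    1   0     6  |     -8 ]
  [ 0    0  -3     0  |      1 ]
  [ 0    0   0  -2/3  |      1 ]
R3 := -1/3·R3
  [ 1  2/9  3  16/9  |  -34/9 ]
  [ 0    1  0     6  |     -8 ]
  [ 0    0  1     0  |   -1/3 ]
  [ 0    0  0  -2/3  |      1 ]
R4 := -3/2·R4
  [ 1  2/9  3  16/9  |  -34/9 ]
  [ 0    1  0     6  |     -8 ]
  [ 0    0  1     0  |   -1/3 ]
  [ 0    0  0     1  |   -3/2 ]
R2 := R2 − 6·R4
  [ 1  2/9  3  16/9  |  -34/9 ]
  [ 0    1  0     0  |      1 ]
  [ 0    0  1     0  |   -1/3 ]
  [ 0    0  0     1  |   -3/2 ]
R1 := R1 − 16/9·R4
  [ 1  2/9  3  0  |  -10/9 ]
  [ 0    1  0  0  |      1 ]
  [ 0    0  1  0  |   -1/3 ]
  [ 0    0  0  1  |   -3/2 ]
R1 := R1 − 3·R3
  [ 1  2/9  0  0  |  -1/9 ]
  [ 0    1  0  0  |     1 ]
  [ 0    0  1  0  |  -1/3 ]
  [ 0    0  0  1  |  -3/2 ]
R1 := R1 − 2/9·R2
  [ 1  0  0  0  |  -1/3 ]
  [ 0  1  0  0  |     1 ]
  [ 0  0  1  0  |  -1/3 ]
  [ 0  0  0  1  |  -3/2 ]
Reading off the last column: x = -1/3, y = 1, z = -1/3, w = -3/2.

(-1/3, 1, -1/3, -3/2)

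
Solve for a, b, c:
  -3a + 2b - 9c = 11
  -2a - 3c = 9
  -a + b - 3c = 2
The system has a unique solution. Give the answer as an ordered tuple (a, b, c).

(-2, -5, -5/3)

Form the augmented matrix and row-reduce:
  [ -3  2  -9  |  11 ]
  [ -2  0  -3  |   9 ]
  [ -1  1  -3  |   2 ]
ρ1 -> -1/3·ρ1
  [  1  -2/3   3  |  -11/3 ]
  [ -2     0  -3  |      9 ]
  [ -1     1  -3  |      2 ]
ρ2 -> ρ2 + 2·ρ1
  [  1  -2/3   3  |  -11/3 ]
  [  0  -4/3   3  |    5/3 ]
  [ -1     1  -3  |      2 ]
ρ3 -> ρ3 + ρ1
  [ 1  -2/3  3  |  -11/3 ]
  [ 0  -4/3  3  |    5/3 ]
  [ 0   1/3  0  |   -5/3 ]
ρ2 -> -3/4·ρ2
  [ 1  -2/3     3  |  -11/3 ]
  [ 0     1  -9/4  |   -5/4 ]
  [ 0   1/3     0  |   -5/3 ]
ρ3 -> ρ3 − 1/3·ρ2
  [ 1  -2/3     3  |  -11/3 ]
  [ 0     1  -9/4  |   -5/4 ]
  [ 0     0   3/4  |   -5/4 ]
ρ3 -> 4/3·ρ3
  [ 1  -2/3     3  |  -11/3 ]
  [ 0     1  -9/4  |   -5/4 ]
  [ 0     0     1  |   -5/3 ]
ρ2 -> ρ2 + 9/4·ρ3
  [ 1  -2/3  3  |  -11/3 ]
  [ 0     1  0  |     -5 ]
  [ 0     0  1  |   -5/3 ]
ρ1 -> ρ1 − 3·ρ3
  [ 1  -2/3  0  |   4/3 ]
  [ 0     1  0  |    -5 ]
  [ 0     0  1  |  -5/3 ]
ρ1 -> ρ1 + 2/3·ρ2
  [ 1  0  0  |    -2 ]
  [ 0  1  0  |    -5 ]
  [ 0  0  1  |  -5/3 ]
Reading off the last column: a = -2, b = -5, c = -5/3.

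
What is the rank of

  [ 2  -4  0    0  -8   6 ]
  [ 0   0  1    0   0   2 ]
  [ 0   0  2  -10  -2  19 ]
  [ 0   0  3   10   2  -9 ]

r1 := 1/2·r1
r3 := r3 − 2·r2
r4 := r4 − 3·r2
r3 := -1/10·r3
r4 := r4 − 10·r3
The reduced form has 3 nonzero rows.

rank = 3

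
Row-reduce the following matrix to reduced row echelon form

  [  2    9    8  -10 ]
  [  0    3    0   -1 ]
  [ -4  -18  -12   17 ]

[[1, 0, 0, -1/2], [0, 1, 0, -1/3], [0, 0, 1, -3/4]]

R1 := 1/2·R1
R3 := R3 + 4·R1
R2 := 1/3·R2
R3 := 1/4·R3
R1 := R1 − 4·R3
R1 := R1 − 9/2·R2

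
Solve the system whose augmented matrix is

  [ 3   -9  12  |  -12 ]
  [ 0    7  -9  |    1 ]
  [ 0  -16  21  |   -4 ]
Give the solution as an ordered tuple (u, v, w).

(-3, -5, -4)

R1 → 1/3·R1
  [ 1   -3   4  |  -4 ]
  [ 0    7  -9  |   1 ]
  [ 0  -16  21  |  -4 ]
R2 → 1/7·R2
  [ 1   -3     4  |   -4 ]
  [ 0    1  -9/7  |  1/7 ]
  [ 0  -16    21  |   -4 ]
R3 → R3 + 16·R2
  [ 1  -3     4  |     -4 ]
  [ 0   1  -9/7  |    1/7 ]
  [ 0   0   3/7  |  -12/7 ]
R3 → 7/3·R3
  [ 1  -3     4  |   -4 ]
  [ 0   1  -9/7  |  1/7 ]
  [ 0   0     1  |   -4 ]
R2 → R2 + 9/7·R3
  [ 1  -3  4  |  -4 ]
  [ 0   1  0  |  -5 ]
  [ 0   0  1  |  -4 ]
R1 → R1 − 4·R3
  [ 1  -3  0  |  12 ]
  [ 0   1  0  |  -5 ]
  [ 0   0  1  |  -4 ]
R1 → R1 + 3·R2
  [ 1  0  0  |  -3 ]
  [ 0  1  0  |  -5 ]
  [ 0  0  1  |  -4 ]
Reading off the last column: u = -3, v = -5, w = -4.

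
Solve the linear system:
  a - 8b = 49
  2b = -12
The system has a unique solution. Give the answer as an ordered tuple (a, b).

Form the augmented matrix and row-reduce:
  [ 1  -8  |   49 ]
  [ 0   2  |  -12 ]
Multiply ρ2 by 1/2.
Add 8 times ρ2 to ρ1.
Reading off the last column: a = 1, b = -6.

(1, -6)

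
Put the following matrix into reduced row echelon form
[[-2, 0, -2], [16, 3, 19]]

r1 ← -1/2·r1
  [  1  0   1 ]
  [ 16  3  19 ]
r2 ← r2 − 16·r1
  [ 1  0  1 ]
  [ 0  3  3 ]
r2 ← 1/3·r2
  [ 1  0  1 ]
  [ 0  1  1 ]

[[1, 0, 1], [0, 1, 1]]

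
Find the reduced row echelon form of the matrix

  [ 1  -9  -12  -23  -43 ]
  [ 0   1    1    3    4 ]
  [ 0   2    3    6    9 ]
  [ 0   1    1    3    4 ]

Subtract 2 times ρ2 from ρ3.
  [ 1  -9  -12  -23  -43 ]
  [ 0   1    1    3    4 ]
  [ 0   0    1    0    1 ]
  [ 0   1    1    3    4 ]
Subtract ρ2 from ρ4.
  [ 1  -9  -12  -23  -43 ]
  [ 0   1    1    3    4 ]
  [ 0   0    1    0    1 ]
  [ 0   0    0    0    0 ]
Subtract ρ3 from ρ2.
  [ 1  -9  -12  -23  -43 ]
  [ 0   1    0    3    3 ]
  [ 0   0    1    0    1 ]
  [ 0   0    0    0    0 ]
Add 12 times ρ3 to ρ1.
  [ 1  -9  0  -23  -31 ]
  [ 0   1  0    3    3 ]
  [ 0   0  1    0    1 ]
  [ 0   0  0    0    0 ]
Add 9 times ρ2 to ρ1.
  [ 1  0  0  4  -4 ]
  [ 0  1  0  3   3 ]
  [ 0  0  1  0   1 ]
  [ 0  0  0  0   0 ]

[[1, 0, 0, 4, -4], [0, 1, 0, 3, 3], [0, 0, 1, 0, 1], [0, 0, 0, 0, 0]]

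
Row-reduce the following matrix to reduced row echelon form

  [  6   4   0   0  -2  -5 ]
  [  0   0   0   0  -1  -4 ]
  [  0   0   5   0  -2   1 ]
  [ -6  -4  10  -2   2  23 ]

R1 ← 1/6·R1
R4 ← R4 + 6·R1
R2 <-> R3
R2 ← 1/5·R2
R4 ← R4 − 10·R2
R3 <-> R4
R3 ← -1/2·R3
R4 ← -1·R4
R3 ← R3 + 2·R4
R2 ← R2 + 2/5·R4
R1 ← R1 + 1/3·R4

[[1, 2/3, 0, 0, 0, 1/2], [0, 0, 1, 0, 0, 9/5], [0, 0, 0, 1, 0, 0], [0, 0, 0, 0, 1, 4]]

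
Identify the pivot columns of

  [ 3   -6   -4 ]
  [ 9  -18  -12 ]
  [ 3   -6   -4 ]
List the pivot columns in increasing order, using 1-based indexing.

r1 := 1/3·r1
  [ 1   -2  -4/3 ]
  [ 9  -18   -12 ]
  [ 3   -6    -4 ]
r2 := r2 − 9·r1
  [ 1  -2  -4/3 ]
  [ 0   0     0 ]
  [ 3  -6    -4 ]
r3 := r3 − 3·r1
  [ 1  -2  -4/3 ]
  [ 0   0     0 ]
  [ 0   0     0 ]
Pivot columns are the columns containing a leading 1.

1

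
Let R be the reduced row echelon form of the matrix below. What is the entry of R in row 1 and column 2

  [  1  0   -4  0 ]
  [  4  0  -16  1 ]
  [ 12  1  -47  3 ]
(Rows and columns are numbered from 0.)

1

R2 -> R2 − 4·R1
  [  1  0   -4  0 ]
  [  0  0    0  1 ]
  [ 12  1  -47  3 ]
R3 -> R3 − 12·R1
  [ 1  0  -4  0 ]
  [ 0  0   0  1 ]
  [ 0  1   1  3 ]
R2 <-> R3
  [ 1  0  -4  0 ]
  [ 0  1   1  3 ]
  [ 0  0   0  1 ]
R2 -> R2 − 3·R3
  [ 1  0  -4  0 ]
  [ 0  1   1  0 ]
  [ 0  0   0  1 ]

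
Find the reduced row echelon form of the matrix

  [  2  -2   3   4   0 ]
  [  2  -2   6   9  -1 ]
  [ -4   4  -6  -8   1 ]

Multiply ρ1 by 1/2.
  [  1  -1  3/2   2   0 ]
  [  2  -2    6   9  -1 ]
  [ -4   4   -6  -8   1 ]
Subtract 2 times ρ1 from ρ2.
  [  1  -1  3/2   2   0 ]
  [  0   0    3   5  -1 ]
  [ -4   4   -6  -8   1 ]
Add 4 times ρ1 to ρ3.
  [ 1  -1  3/2  2   0 ]
  [ 0   0    3  5  -1 ]
  [ 0   0    0  0   1 ]
Multiply ρ2 by 1/3.
  [ 1  -1  3/2    2     0 ]
  [ 0   0    1  5/3  -1/3 ]
  [ 0   0    0    0     1 ]
Add 1/3 times ρ3 to ρ2.
  [ 1  -1  3/2    2  0 ]
  [ 0   0    1  5/3  0 ]
  [ 0   0    0    0  1 ]
Subtract 3/2 times ρ2 from ρ1.
  [ 1  -1  0  -1/2  0 ]
  [ 0   0  1   5/3  0 ]
  [ 0   0  0     0  1 ]

[[1, -1, 0, -1/2, 0], [0, 0, 1, 5/3, 0], [0, 0, 0, 0, 1]]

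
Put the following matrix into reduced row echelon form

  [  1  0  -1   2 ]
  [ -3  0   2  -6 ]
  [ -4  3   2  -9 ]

Add 3 times R1 to R2.
Add 4 times R1 to R3.
Swap R2 and R3.
Multiply R2 by 1/3.
Multiply R3 by -1.
Add 2/3 times R3 to R2.
Add R3 to R1.

[[1, 0, 0, 2], [0, 1, 0, -1/3], [0, 0, 1, 0]]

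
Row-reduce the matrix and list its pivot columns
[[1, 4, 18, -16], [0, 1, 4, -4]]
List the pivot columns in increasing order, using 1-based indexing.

r1 -> r1 − 4·r2
  [ 1  0  2   0 ]
  [ 0  1  4  -4 ]
Pivot columns are the columns containing a leading 1.

1, 2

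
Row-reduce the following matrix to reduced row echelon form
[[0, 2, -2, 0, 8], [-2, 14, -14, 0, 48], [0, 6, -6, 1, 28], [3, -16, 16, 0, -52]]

[[1, 0, 0, 0, 4], [0, 1, -1, 0, 4], [0, 0, 0, 1, 4], [0, 0, 0, 0, 0]]

Swap ρ1 and ρ2.
  [ -2   14  -14  0   48 ]
  [  0    2   -2  0    8 ]
  [  0    6   -6  1   28 ]
  [  3  -16   16  0  -52 ]
Multiply ρ1 by -1/2.
  [ 1   -7   7  0  -24 ]
  [ 0    2  -2  0    8 ]
  [ 0    6  -6  1   28 ]
  [ 3  -16  16  0  -52 ]
Subtract 3 times ρ1 from ρ4.
  [ 1  -7   7  0  -24 ]
  [ 0   2  -2  0    8 ]
  [ 0   6  -6  1   28 ]
  [ 0   5  -5  0   20 ]
Multiply ρ2 by 1/2.
  [ 1  -7   7  0  -24 ]
  [ 0   1  -1  0    4 ]
  [ 0   6  -6  1   28 ]
  [ 0   5  -5  0   20 ]
Subtract 6 times ρ2 from ρ3.
  [ 1  -7   7  0  -24 ]
  [ 0   1  -1  0    4 ]
  [ 0   0   0  1    4 ]
  [ 0   5  -5  0   20 ]
Subtract 5 times ρ2 from ρ4.
  [ 1  -7   7  0  -24 ]
  [ 0   1  -1  0    4 ]
  [ 0   0   0  1    4 ]
  [ 0   0   0  0    0 ]
Add 7 times ρ2 to ρ1.
  [ 1  0   0  0  4 ]
  [ 0  1  -1  0  4 ]
  [ 0  0   0  1  4 ]
  [ 0  0   0  0  0 ]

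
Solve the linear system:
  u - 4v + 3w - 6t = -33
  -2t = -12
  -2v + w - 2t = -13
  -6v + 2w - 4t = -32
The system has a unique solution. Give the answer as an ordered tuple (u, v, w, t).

Form the augmented matrix and row-reduce:
  [ 1  -4  3  -6  |  -33 ]
  [ 0   0  0  -2  |  -12 ]
  [ 0  -2  1  -2  |  -13 ]
  [ 0  -6  2  -4  |  -32 ]
ρ2 <-> ρ3
  [ 1  -4  3  -6  |  -33 ]
  [ 0  -2  1  -2  |  -13 ]
  [ 0   0  0  -2  |  -12 ]
  [ 0  -6  2  -4  |  -32 ]
ρ2 := -1/2·ρ2
  [ 1  -4     3  -6  |   -33 ]
  [ 0   1  -1/2   1  |  13/2 ]
  [ 0   0     0  -2  |   -12 ]
  [ 0  -6     2  -4  |   -32 ]
ρ4 := ρ4 + 6·ρ2
  [ 1  -4     3  -6  |   -33 ]
  [ 0   1  -1/2   1  |  13/2 ]
  [ 0   0     0  -2  |   -12 ]
  [ 0   0    -1   2  |     7 ]
ρ3 <-> ρ4
  [ 1  -4     3  -6  |   -33 ]
  [ 0   1  -1/2   1  |  13/2 ]
  [ 0   0    -1   2  |     7 ]
  [ 0   0     0  -2  |   -12 ]
ρ3 := -1·ρ3
  [ 1  -4     3  -6  |   -33 ]
  [ 0   1  -1/2   1  |  13/2 ]
  [ 0   0     1  -2  |    -7 ]
  [ 0   0     0  -2  |   -12 ]
ρ4 := -1/2·ρ4
  [ 1  -4     3  -6  |   -33 ]
  [ 0   1  -1/2   1  |  13/2 ]
  [ 0   0     1  -2  |    -7 ]
  [ 0   0     0   1  |     6 ]
ρ3 := ρ3 + 2·ρ4
  [ 1  -4     3  -6  |   -33 ]
  [ 0   1  -1/2   1  |  13/2 ]
  [ 0   0     1   0  |     5 ]
  [ 0   0     0   1  |     6 ]
ρ2 := ρ2 − ρ4
  [ 1  -4     3  -6  |  -33 ]
  [ 0   1  -1/2   0  |  1/2 ]
  [ 0   0     1   0  |    5 ]
  [ 0   0     0   1  |    6 ]
ρ1 := ρ1 + 6·ρ4
  [ 1  -4     3  0  |    3 ]
  [ 0   1  -1/2  0  |  1/2 ]
  [ 0   0     1  0  |    5 ]
  [ 0   0     0  1  |    6 ]
ρ2 := ρ2 + 1/2·ρ3
  [ 1  -4  3  0  |  3 ]
  [ 0   1  0  0  |  3 ]
  [ 0   0  1  0  |  5 ]
  [ 0   0  0  1  |  6 ]
ρ1 := ρ1 − 3·ρ3
  [ 1  -4  0  0  |  -12 ]
  [ 0   1  0  0  |    3 ]
  [ 0   0  1  0  |    5 ]
  [ 0   0  0  1  |    6 ]
ρ1 := ρ1 + 4·ρ2
  [ 1  0  0  0  |  0 ]
  [ 0  1  0  0  |  3 ]
  [ 0  0  1  0  |  5 ]
  [ 0  0  0  1  |  6 ]
Reading off the last column: u = 0, v = 3, w = 5, t = 6.

(0, 3, 5, 6)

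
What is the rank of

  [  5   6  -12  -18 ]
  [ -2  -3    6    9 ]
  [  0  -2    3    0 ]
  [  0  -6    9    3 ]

rank = 4

R1 := 1/5·R1
  [  1  6/5  -12/5  -18/5 ]
  [ -2   -3      6      9 ]
  [  0   -2      3      0 ]
  [  0   -6      9      3 ]
R2 := R2 + 2·R1
  [ 1   6/5  -12/5  -18/5 ]
  [ 0  -3/5    6/5    9/5 ]
  [ 0    -2      3      0 ]
  [ 0    -6      9      3 ]
R2 := -5/3·R2
  [ 1  6/5  -12/5  -18/5 ]
  [ 0    1     -2     -3 ]
  [ 0   -2      3      0 ]
  [ 0   -6      9      3 ]
R3 := R3 + 2·R2
  [ 1  6/5  -12/5  -18/5 ]
  [ 0    1     -2     -3 ]
  [ 0    0     -1     -6 ]
  [ 0   -6      9      3 ]
R4 := R4 + 6·R2
  [ 1  6/5  -12/5  -18/5 ]
  [ 0    1     -2     -3 ]
  [ 0    0     -1     -6 ]
  [ 0    0     -3    -15 ]
R3 := -1·R3
  [ 1  6/5  -12/5  -18/5 ]
  [ 0    1     -2     -3 ]
  [ 0    0      1      6 ]
  [ 0    0     -3    -15 ]
R4 := R4 + 3·R3
  [ 1  6/5  -12/5  -18/5 ]
  [ 0    1     -2     -3 ]
  [ 0    0      1      6 ]
  [ 0    0      0      3 ]
R4 := 1/3·R4
  [ 1  6/5  -12/5  -18/5 ]
  [ 0    1     -2     -3 ]
  [ 0    0      1      6 ]
  [ 0    0      0      1 ]
R3 := R3 − 6·R4
  [ 1  6/5  -12/5  -18/5 ]
  [ 0    1     -2     -3 ]
  [ 0    0      1      0 ]
  [ 0    0      0      1 ]
R2 := R2 + 3·R4
  [ 1  6/5  -12/5  -18/5 ]
  [ 0    1     -2      0 ]
  [ 0    0      1      0 ]
  [ 0    0      0      1 ]
R1 := R1 + 18/5·R4
  [ 1  6/5  -12/5  0 ]
  [ 0    1     -2  0 ]
  [ 0    0      1  0 ]
  [ 0    0      0  1 ]
R2 := R2 + 2·R3
  [ 1  6/5  -12/5  0 ]
  [ 0    1      0  0 ]
  [ 0    0      1  0 ]
  [ 0    0      0  1 ]
R1 := R1 + 12/5·R3
  [ 1  6/5  0  0 ]
  [ 0    1  0  0 ]
  [ 0    0  1  0 ]
  [ 0    0  0  1 ]
R1 := R1 − 6/5·R2
  [ 1  0  0  0 ]
  [ 0  1  0  0 ]
  [ 0  0  1  0 ]
  [ 0  0  0  1 ]
The reduced form has 4 nonzero rows.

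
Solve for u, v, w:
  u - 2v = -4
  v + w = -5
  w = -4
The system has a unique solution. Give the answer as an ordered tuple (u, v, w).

Form the augmented matrix and row-reduce:
  [ 1  -2  0  |  -4 ]
  [ 0   1  1  |  -5 ]
  [ 0   0  1  |  -4 ]
R2 → R2 − R3
R1 → R1 + 2·R2
Reading off the last column: u = -6, v = -1, w = -4.

(-6, -1, -4)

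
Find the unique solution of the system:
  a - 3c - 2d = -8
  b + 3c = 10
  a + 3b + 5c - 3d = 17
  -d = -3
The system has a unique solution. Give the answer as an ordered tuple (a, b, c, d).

Form the augmented matrix and row-reduce:
  [ 1  0  -3  -2  |  -8 ]
  [ 0  1   3   0  |  10 ]
  [ 1  3   5  -3  |  17 ]
  [ 0  0   0  -1  |  -3 ]
Subtract r1 from r3.
  [ 1  0  -3  -2  |  -8 ]
  [ 0  1   3   0  |  10 ]
  [ 0  3   8  -1  |  25 ]
  [ 0  0   0  -1  |  -3 ]
Subtract 3 times r2 from r3.
  [ 1  0  -3  -2  |  -8 ]
  [ 0  1   3   0  |  10 ]
  [ 0  0  -1  -1  |  -5 ]
  [ 0  0   0  -1  |  -3 ]
Multiply r3 by -1.
  [ 1  0  -3  -2  |  -8 ]
  [ 0  1   3   0  |  10 ]
  [ 0  0   1   1  |   5 ]
  [ 0  0   0  -1  |  -3 ]
Multiply r4 by -1.
  [ 1  0  -3  -2  |  -8 ]
  [ 0  1   3   0  |  10 ]
  [ 0  0   1   1  |   5 ]
  [ 0  0   0   1  |   3 ]
Subtract r4 from r3.
  [ 1  0  -3  -2  |  -8 ]
  [ 0  1   3   0  |  10 ]
  [ 0  0   1   0  |   2 ]
  [ 0  0   0   1  |   3 ]
Add 2 times r4 to r1.
  [ 1  0  -3  0  |  -2 ]
  [ 0  1   3  0  |  10 ]
  [ 0  0   1  0  |   2 ]
  [ 0  0   0  1  |   3 ]
Subtract 3 times r3 from r2.
  [ 1  0  -3  0  |  -2 ]
  [ 0  1   0  0  |   4 ]
  [ 0  0   1  0  |   2 ]
  [ 0  0   0  1  |   3 ]
Add 3 times r3 to r1.
  [ 1  0  0  0  |  4 ]
  [ 0  1  0  0  |  4 ]
  [ 0  0  1  0  |  2 ]
  [ 0  0  0  1  |  3 ]
Reading off the last column: a = 4, b = 4, c = 2, d = 3.

(4, 4, 2, 3)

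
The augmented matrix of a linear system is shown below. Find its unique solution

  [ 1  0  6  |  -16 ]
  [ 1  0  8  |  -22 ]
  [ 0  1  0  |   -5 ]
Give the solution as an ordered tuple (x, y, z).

R2 -> R2 − R1
R2 ↔ R3
R3 -> 1/2·R3
R1 -> R1 − 6·R3
Reading off the last column: x = 2, y = -5, z = -3.

(2, -5, -3)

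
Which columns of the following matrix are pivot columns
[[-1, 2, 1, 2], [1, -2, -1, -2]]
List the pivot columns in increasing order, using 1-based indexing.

1

R1 → -1·R1
R2 → R2 − R1
Pivot columns are the columns containing a leading 1.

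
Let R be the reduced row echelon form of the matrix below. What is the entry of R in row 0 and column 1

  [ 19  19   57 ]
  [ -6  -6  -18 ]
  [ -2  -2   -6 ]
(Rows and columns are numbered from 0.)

r1 ← 1/19·r1
  [  1   1    3 ]
  [ -6  -6  -18 ]
  [ -2  -2   -6 ]
r2 ← r2 + 6·r1
  [  1   1   3 ]
  [  0   0   0 ]
  [ -2  -2  -6 ]
r3 ← r3 + 2·r1
  [ 1  1  3 ]
  [ 0  0  0 ]
  [ 0  0  0 ]

1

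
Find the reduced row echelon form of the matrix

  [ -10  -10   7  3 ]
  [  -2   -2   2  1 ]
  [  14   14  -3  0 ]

Multiply R1 by -1/10.
  [  1   1  -7/10  -3/10 ]
  [ -2  -2      2      1 ]
  [ 14  14     -3      0 ]
Add 2 times R1 to R2.
  [  1   1  -7/10  -3/10 ]
  [  0   0    3/5    2/5 ]
  [ 14  14     -3      0 ]
Subtract 14 times R1 from R3.
  [ 1  1  -7/10  -3/10 ]
  [ 0  0    3/5    2/5 ]
  [ 0  0   34/5   21/5 ]
Multiply R2 by 5/3.
  [ 1  1  -7/10  -3/10 ]
  [ 0  0      1    2/3 ]
  [ 0  0   34/5   21/5 ]
Subtract 34/5 times R2 from R3.
  [ 1  1  -7/10  -3/10 ]
  [ 0  0      1    2/3 ]
  [ 0  0      0   -1/3 ]
Multiply R3 by -3.
  [ 1  1  -7/10  -3/10 ]
  [ 0  0      1    2/3 ]
  [ 0  0      0      1 ]
Subtract 2/3 times R3 from R2.
  [ 1  1  -7/10  -3/10 ]
  [ 0  0      1      0 ]
  [ 0  0      0      1 ]
Add 3/10 times R3 to R1.
  [ 1  1  -7/10  0 ]
  [ 0  0      1  0 ]
  [ 0  0      0  1 ]
Add 7/10 times R2 to R1.
  [ 1  1  0  0 ]
  [ 0  0  1  0 ]
  [ 0  0  0  1 ]

[[1, 1, 0, 0], [0, 0, 1, 0], [0, 0, 0, 1]]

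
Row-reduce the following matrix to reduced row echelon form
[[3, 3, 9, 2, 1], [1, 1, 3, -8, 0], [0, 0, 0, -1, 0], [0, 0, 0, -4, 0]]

Multiply r1 by 1/3.
  [ 1  1  3  2/3  1/3 ]
  [ 1  1  3   -8    0 ]
  [ 0  0  0   -1    0 ]
  [ 0  0  0   -4    0 ]
Subtract r1 from r2.
  [ 1  1  3    2/3   1/3 ]
  [ 0  0  0  -26/3  -1/3 ]
  [ 0  0  0     -1     0 ]
  [ 0  0  0     -4     0 ]
Multiply r2 by -3/26.
  [ 1  1  3  2/3   1/3 ]
  [ 0  0  0    1  1/26 ]
  [ 0  0  0   -1     0 ]
  [ 0  0  0   -4     0 ]
Add r2 to r3.
  [ 1  1  3  2/3   1/3 ]
  [ 0  0  0    1  1/26 ]
  [ 0  0  0    0  1/26 ]
  [ 0  0  0   -4     0 ]
Add 4 times r2 to r4.
  [ 1  1  3  2/3   1/3 ]
  [ 0  0  0    1  1/26 ]
  [ 0  0  0    0  1/26 ]
  [ 0  0  0    0  2/13 ]
Multiply r3 by 26.
  [ 1  1  3  2/3   1/3 ]
  [ 0  0  0    1  1/26 ]
  [ 0  0  0    0     1 ]
  [ 0  0  0    0  2/13 ]
Subtract 2/13 times r3 from r4.
  [ 1  1  3  2/3   1/3 ]
  [ 0  0  0    1  1/26 ]
  [ 0  0  0    0     1 ]
  [ 0  0  0    0     0 ]
Subtract 1/26 times r3 from r2.
  [ 1  1  3  2/3  1/3 ]
  [ 0  0  0    1    0 ]
  [ 0  0  0    0    1 ]
  [ 0  0  0    0    0 ]
Subtract 1/3 times r3 from r1.
  [ 1  1  3  2/3  0 ]
  [ 0  0  0    1  0 ]
  [ 0  0  0    0  1 ]
  [ 0  0  0    0  0 ]
Subtract 2/3 times r2 from r1.
  [ 1  1  3  0  0 ]
  [ 0  0  0  1  0 ]
  [ 0  0  0  0  1 ]
  [ 0  0  0  0  0 ]

[[1, 1, 3, 0, 0], [0, 0, 0, 1, 0], [0, 0, 0, 0, 1], [0, 0, 0, 0, 0]]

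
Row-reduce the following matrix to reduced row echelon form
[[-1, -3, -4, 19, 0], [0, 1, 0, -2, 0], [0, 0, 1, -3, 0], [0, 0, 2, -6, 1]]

ρ1 -> -1·ρ1
  [ 1  3  4  -19  0 ]
  [ 0  1  0   -2  0 ]
  [ 0  0  1   -3  0 ]
  [ 0  0  2   -6  1 ]
ρ4 -> ρ4 − 2·ρ3
  [ 1  3  4  -19  0 ]
  [ 0  1  0   -2  0 ]
  [ 0  0  1   -3  0 ]
  [ 0  0  0    0  1 ]
ρ1 -> ρ1 − 4·ρ3
  [ 1  3  0  -7  0 ]
  [ 0  1  0  -2  0 ]
  [ 0  0  1  -3  0 ]
  [ 0  0  0   0  1 ]
ρ1 -> ρ1 − 3·ρ2
  [ 1  0  0  -1  0 ]
  [ 0  1  0  -2  0 ]
  [ 0  0  1  -3  0 ]
  [ 0  0  0   0  1 ]

[[1, 0, 0, -1, 0], [0, 1, 0, -2, 0], [0, 0, 1, -3, 0], [0, 0, 0, 0, 1]]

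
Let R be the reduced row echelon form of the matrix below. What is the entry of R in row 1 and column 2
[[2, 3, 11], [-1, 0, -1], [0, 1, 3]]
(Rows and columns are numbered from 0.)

ρ1 ← 1/2·ρ1
  [  1  3/2  11/2 ]
  [ -1    0    -1 ]
  [  0    1     3 ]
ρ2 ← ρ2 + ρ1
  [ 1  3/2  11/2 ]
  [ 0  3/2   9/2 ]
  [ 0    1     3 ]
ρ2 ← 2/3·ρ2
  [ 1  3/2  11/2 ]
  [ 0    1     3 ]
  [ 0    1     3 ]
ρ3 ← ρ3 − ρ2
  [ 1  3/2  11/2 ]
  [ 0    1     3 ]
  [ 0    0     0 ]
ρ1 ← ρ1 − 3/2·ρ2
  [ 1  0  1 ]
  [ 0  1  3 ]
  [ 0  0  0 ]

3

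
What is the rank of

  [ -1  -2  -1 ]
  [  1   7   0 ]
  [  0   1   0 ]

rank = 3

r1 := -1·r1
  [ 1  2  1 ]
  [ 1  7  0 ]
  [ 0  1  0 ]
r2 := r2 − r1
  [ 1  2   1 ]
  [ 0  5  -1 ]
  [ 0  1   0 ]
r2 := 1/5·r2
  [ 1  2     1 ]
  [ 0  1  -1/5 ]
  [ 0  1     0 ]
r3 := r3 − r2
  [ 1  2     1 ]
  [ 0  1  -1/5 ]
  [ 0  0   1/5 ]
r3 := 5·r3
  [ 1  2     1 ]
  [ 0  1  -1/5 ]
  [ 0  0     1 ]
r2 := r2 + 1/5·r3
  [ 1  2  1 ]
  [ 0  1  0 ]
  [ 0  0  1 ]
r1 := r1 − r3
  [ 1  2  0 ]
  [ 0  1  0 ]
  [ 0  0  1 ]
r1 := r1 − 2·r2
  [ 1  0  0 ]
  [ 0  1  0 ]
  [ 0  0  1 ]
The reduced form has 3 nonzero rows.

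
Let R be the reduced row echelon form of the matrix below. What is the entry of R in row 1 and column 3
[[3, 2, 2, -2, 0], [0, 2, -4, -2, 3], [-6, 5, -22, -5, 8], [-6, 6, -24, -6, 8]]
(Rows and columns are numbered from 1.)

r1 ← 1/3·r1
  [  1  2/3  2/3  -2/3  0 ]
  [  0    2   -4    -2  3 ]
  [ -6    5  -22    -5  8 ]
  [ -6    6  -24    -6  8 ]
r3 ← r3 + 6·r1
  [  1  2/3  2/3  -2/3  0 ]
  [  0    2   -4    -2  3 ]
  [  0    9  -18    -9  8 ]
  [ -6    6  -24    -6  8 ]
r4 ← r4 + 6·r1
  [ 1  2/3  2/3  -2/3  0 ]
  [ 0    2   -4    -2  3 ]
  [ 0    9  -18    -9  8 ]
  [ 0   10  -20   -10  8 ]
r2 ← 1/2·r2
  [ 1  2/3  2/3  -2/3    0 ]
  [ 0    1   -2    -1  3/2 ]
  [ 0    9  -18    -9    8 ]
  [ 0   10  -20   -10    8 ]
r3 ← r3 − 9·r2
  [ 1  2/3  2/3  -2/3      0 ]
  [ 0    1   -2    -1    3/2 ]
  [ 0    0    0     0  -11/2 ]
  [ 0   10  -20   -10      8 ]
r4 ← r4 − 10·r2
  [ 1  2/3  2/3  -2/3      0 ]
  [ 0    1   -2    -1    3/2 ]
  [ 0    0    0     0  -11/2 ]
  [ 0    0    0     0     -7 ]
r3 ← -2/11·r3
  [ 1  2/3  2/3  -2/3    0 ]
  [ 0    1   -2    -1  3/2 ]
  [ 0    0    0     0    1 ]
  [ 0    0    0     0   -7 ]
r4 ← r4 + 7·r3
  [ 1  2/3  2/3  -2/3    0 ]
  [ 0    1   -2    -1  3/2 ]
  [ 0    0    0     0    1 ]
  [ 0    0    0     0    0 ]
r2 ← r2 − 3/2·r3
  [ 1  2/3  2/3  -2/3  0 ]
  [ 0    1   -2    -1  0 ]
  [ 0    0    0     0  1 ]
  [ 0    0    0     0  0 ]
r1 ← r1 − 2/3·r2
  [ 1  0   2   0  0 ]
  [ 0  1  -2  -1  0 ]
  [ 0  0   0   0  1 ]
  [ 0  0   0   0  0 ]

2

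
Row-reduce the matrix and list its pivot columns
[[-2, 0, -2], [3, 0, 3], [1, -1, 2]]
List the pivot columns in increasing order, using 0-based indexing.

ρ1 ← -1/2·ρ1
  [ 1   0  1 ]
  [ 3   0  3 ]
  [ 1  -1  2 ]
ρ2 ← ρ2 − 3·ρ1
  [ 1   0  1 ]
  [ 0   0  0 ]
  [ 1  -1  2 ]
ρ3 ← ρ3 − ρ1
  [ 1   0  1 ]
  [ 0   0  0 ]
  [ 0  -1  1 ]
ρ2 <=> ρ3
  [ 1   0  1 ]
  [ 0  -1  1 ]
  [ 0   0  0 ]
ρ2 ← -1·ρ2
  [ 1  0   1 ]
  [ 0  1  -1 ]
  [ 0  0   0 ]
Pivot columns are the columns containing a leading 1.

0, 1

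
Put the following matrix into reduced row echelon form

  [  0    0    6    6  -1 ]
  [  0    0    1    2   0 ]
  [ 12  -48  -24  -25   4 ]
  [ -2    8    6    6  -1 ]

[[1, -4, 0, 0, 0], [0, 0, 1, 0, 0], [0, 0, 0, 1, 0], [0, 0, 0, 0, 1]]

R1 <-> R3
  [ 12  -48  -24  -25   4 ]
  [  0    0    1    2   0 ]
  [  0    0    6    6  -1 ]
  [ -2    8    6    6  -1 ]
R1 := 1/12·R1
  [  1  -4  -2  -25/12  1/3 ]
  [  0   0   1       2    0 ]
  [  0   0   6       6   -1 ]
  [ -2   8   6       6   -1 ]
R4 := R4 + 2·R1
  [ 1  -4  -2  -25/12   1/3 ]
  [ 0   0   1       2     0 ]
  [ 0   0   6       6    -1 ]
  [ 0   0   2    11/6  -1/3 ]
R3 := R3 − 6·R2
  [ 1  -4  -2  -25/12   1/3 ]
  [ 0   0   1       2     0 ]
  [ 0   0   0      -6    -1 ]
  [ 0   0   2    11/6  -1/3 ]
R4 := R4 − 2·R2
  [ 1  -4  -2  -25/12   1/3 ]
  [ 0   0   1       2     0 ]
  [ 0   0   0      -6    -1 ]
  [ 0   0   0   -13/6  -1/3 ]
R3 := -1/6·R3
  [ 1  -4  -2  -25/12   1/3 ]
  [ 0   0   1       2     0 ]
  [ 0   0   0       1   1/6 ]
  [ 0   0   0   -13/6  -1/3 ]
R4 := R4 + 13/6·R3
  [ 1  -4  -2  -25/12   1/3 ]
  [ 0   0   1       2     0 ]
  [ 0   0   0       1   1/6 ]
  [ 0   0   0       0  1/36 ]
R4 := 36·R4
  [ 1  -4  -2  -25/12  1/3 ]
  [ 0   0   1       2    0 ]
  [ 0   0   0       1  1/6 ]
  [ 0   0   0       0    1 ]
R3 := R3 − 1/6·R4
  [ 1  -4  -2  -25/12  1/3 ]
  [ 0   0   1       2    0 ]
  [ 0   0   0       1    0 ]
  [ 0   0   0       0    1 ]
R1 := R1 − 1/3·R4
  [ 1  -4  -2  -25/12  0 ]
  [ 0   0   1       2  0 ]
  [ 0   0   0       1  0 ]
  [ 0   0   0       0  1 ]
R2 := R2 − 2·R3
  [ 1  -4  -2  -25/12  0 ]
  [ 0   0   1       0  0 ]
  [ 0   0   0       1  0 ]
  [ 0   0   0       0  1 ]
R1 := R1 + 25/12·R3
  [ 1  -4  -2  0  0 ]
  [ 0   0   1  0  0 ]
  [ 0   0   0  1  0 ]
  [ 0   0   0  0  1 ]
R1 := R1 + 2·R2
  [ 1  -4  0  0  0 ]
  [ 0   0  1  0  0 ]
  [ 0   0  0  1  0 ]
  [ 0   0  0  0  1 ]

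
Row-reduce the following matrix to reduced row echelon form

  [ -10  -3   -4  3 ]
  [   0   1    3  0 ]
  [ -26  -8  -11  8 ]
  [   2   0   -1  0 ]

R1 -> -1/10·R1
R3 -> R3 + 26·R1
R4 -> R4 − 2·R1
R3 -> R3 + 1/5·R2
R4 -> R4 + 3/5·R2
R3 -> 5·R3
R4 -> R4 − 3/5·R3
R1 -> R1 + 3/10·R3
R1 -> R1 − 3/10·R2

[[1, 0, -1/2, 0], [0, 1, 3, 0], [0, 0, 0, 1], [0, 0, 0, 0]]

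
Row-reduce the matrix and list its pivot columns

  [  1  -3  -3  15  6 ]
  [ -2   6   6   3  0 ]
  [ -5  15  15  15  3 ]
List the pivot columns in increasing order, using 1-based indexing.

Add 2 times R1 to R2.
  [  1  -3  -3  15   6 ]
  [  0   0   0  33  12 ]
  [ -5  15  15  15   3 ]
Add 5 times R1 to R3.
  [ 1  -3  -3  15   6 ]
  [ 0   0   0  33  12 ]
  [ 0   0   0  90  33 ]
Multiply R2 by 1/33.
  [ 1  -3  -3  15     6 ]
  [ 0   0   0   1  4/11 ]
  [ 0   0   0  90    33 ]
Subtract 90 times R2 from R3.
  [ 1  -3  -3  15     6 ]
  [ 0   0   0   1  4/11 ]
  [ 0   0   0   0  3/11 ]
Multiply R3 by 11/3.
  [ 1  -3  -3  15     6 ]
  [ 0   0   0   1  4/11 ]
  [ 0   0   0   0     1 ]
Subtract 4/11 times R3 from R2.
  [ 1  -3  -3  15  6 ]
  [ 0   0   0   1  0 ]
  [ 0   0   0   0  1 ]
Subtract 6 times R3 from R1.
  [ 1  -3  -3  15  0 ]
  [ 0   0   0   1  0 ]
  [ 0   0   0   0  1 ]
Subtract 15 times R2 from R1.
  [ 1  -3  -3  0  0 ]
  [ 0   0   0  1  0 ]
  [ 0   0   0  0  1 ]
Pivot columns are the columns containing a leading 1.

1, 4, 5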